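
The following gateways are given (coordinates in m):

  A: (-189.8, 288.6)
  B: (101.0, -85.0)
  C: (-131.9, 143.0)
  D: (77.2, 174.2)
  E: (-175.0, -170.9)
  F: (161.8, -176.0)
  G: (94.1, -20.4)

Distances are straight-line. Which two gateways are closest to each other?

B and G

Pairwise distances:
B–G: 65.0 m
B–F: 109.4 m
A–C: 156.7 m
F–G: 169.7 m
D–G: 195.3 m
C–D: 211.4 m
B–D: 260.3 m
C–G: 278.9 m
B–E: 289.1 m
A–D: 290.5 m
E–G: 308.3 m
C–E: 316.8 m
B–C: 325.9 m
E–F: 336.8 m
D–F: 360.3 m
A–G: 419.6 m
D–E: 427.4 m
C–F: 433.6 m
A–E: 459.7 m
A–B: 473.4 m
A–F: 582.6 m
Closest pair: B–G at 65.0 m.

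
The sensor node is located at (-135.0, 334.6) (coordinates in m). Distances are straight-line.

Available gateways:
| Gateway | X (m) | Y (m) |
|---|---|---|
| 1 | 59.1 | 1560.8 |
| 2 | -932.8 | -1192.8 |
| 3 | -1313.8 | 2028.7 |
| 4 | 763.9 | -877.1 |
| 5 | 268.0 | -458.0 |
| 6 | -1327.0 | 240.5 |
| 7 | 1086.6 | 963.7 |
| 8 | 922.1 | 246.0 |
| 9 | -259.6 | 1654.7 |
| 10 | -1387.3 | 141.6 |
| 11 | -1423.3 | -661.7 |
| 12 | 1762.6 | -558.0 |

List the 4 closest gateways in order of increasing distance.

5, 8, 6, 1

Distances from (-135.0, 334.6):
1: √((194.1)² + (1226.2)²) = √(37674.810 + 1503566.440) = 1241.5 m
2: √((-797.8)² + (-1527.4)²) = √(636484.840 + 2332950.760) = 1723.2 m
3: √((-1178.8)² + (1694.1)²) = √(1389569.440 + 2869974.810) = 2063.9 m
4: √((898.9)² + (-1211.7)²) = √(808021.210 + 1468216.890) = 1508.7 m
5: √((403.0)² + (-792.6)²) = √(162409.000 + 628214.760) = 889.2 m
6: √((-1192.0)² + (-94.1)²) = √(1420864.000 + 8854.810) = 1195.7 m
7: √((1221.6)² + (629.1)²) = √(1492306.560 + 395766.810) = 1374.1 m
8: √((1057.1)² + (-88.6)²) = √(1117460.410 + 7849.960) = 1060.8 m
9: √((-124.6)² + (1320.1)²) = √(15525.160 + 1742664.010) = 1326.0 m
10: √((-1252.3)² + (-193.0)²) = √(1568255.290 + 37249.000) = 1267.1 m
11: √((-1288.3)² + (-996.3)²) = √(1659716.890 + 992613.690) = 1628.6 m
12: √((1897.6)² + (-892.6)²) = √(3600885.760 + 796734.760) = 2097.1 m
Sorted: 5 (889.2 m) < 8 (1060.8 m) < 6 (1195.7 m) < 1 (1241.5 m) < 10 (1267.1 m) < 9 (1326.0 m) < …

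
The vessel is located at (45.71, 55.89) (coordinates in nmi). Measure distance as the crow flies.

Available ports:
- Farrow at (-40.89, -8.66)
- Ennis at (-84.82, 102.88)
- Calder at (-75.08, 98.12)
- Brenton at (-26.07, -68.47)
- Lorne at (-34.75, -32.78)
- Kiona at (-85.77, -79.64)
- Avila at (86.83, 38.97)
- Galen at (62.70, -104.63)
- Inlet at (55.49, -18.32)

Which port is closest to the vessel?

Distances from (45.71, 55.89):
Farrow: √((-86.60)² + (-64.55)²) = √(7499.5600 + 4166.7025) = 108.01 nmi
Ennis: √((-130.53)² + (46.99)²) = √(17038.0809 + 2208.0601) = 138.73 nmi
Calder: √((-120.79)² + (42.23)²) = √(14590.2241 + 1783.3729) = 127.96 nmi
Brenton: √((-71.78)² + (-124.36)²) = √(5152.3684 + 15465.4096) = 143.59 nmi
Lorne: √((-80.46)² + (-88.67)²) = √(6473.8116 + 7862.3689) = 119.73 nmi
Kiona: √((-131.48)² + (-135.53)²) = √(17286.9904 + 18368.3809) = 188.83 nmi
Avila: √((41.12)² + (-16.92)²) = √(1690.8544 + 286.2864) = 44.47 nmi
Galen: √((16.99)² + (-160.52)²) = √(288.6601 + 25766.6704) = 161.42 nmi
Inlet: √((9.78)² + (-74.21)²) = √(95.6484 + 5507.1241) = 74.85 nmi
Minimum: Avila at 44.47 nmi.

Avila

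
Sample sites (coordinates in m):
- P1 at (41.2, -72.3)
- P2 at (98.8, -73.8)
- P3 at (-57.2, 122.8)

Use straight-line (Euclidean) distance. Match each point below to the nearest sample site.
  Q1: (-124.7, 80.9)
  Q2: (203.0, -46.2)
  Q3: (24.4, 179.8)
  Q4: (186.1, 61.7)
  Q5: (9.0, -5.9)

Q1 at (-124.7, 80.9):
  P1: √((165.9)² + (-153.2)²) = √(27522.810 + 23470.240) = 225.8 m
  P2: √((223.5)² + (-154.7)²) = √(49952.250 + 23932.090) = 271.8 m
  P3: √((67.5)² + (41.9)²) = √(4556.250 + 1755.610) = 79.4 m
  → nearest: P3 (79.4 m)
Q2 at (203.0, -46.2):
  P1: √((-161.8)² + (-26.1)²) = √(26179.240 + 681.210) = 163.9 m
  P2: √((-104.2)² + (-27.6)²) = √(10857.640 + 761.760) = 107.8 m
  P3: √((-260.2)² + (169.0)²) = √(67704.040 + 28561.000) = 310.3 m
  → nearest: P2 (107.8 m)
Q3 at (24.4, 179.8):
  P1: √((16.8)² + (-252.1)²) = √(282.240 + 63554.410) = 252.7 m
  P2: √((74.4)² + (-253.6)²) = √(5535.360 + 64312.960) = 264.3 m
  P3: √((-81.6)² + (-57.0)²) = √(6658.560 + 3249.000) = 99.5 m
  → nearest: P3 (99.5 m)
Q4 at (186.1, 61.7):
  P1: √((-144.9)² + (-134.0)²) = √(20996.010 + 17956.000) = 197.4 m
  P2: √((-87.3)² + (-135.5)²) = √(7621.290 + 18360.250) = 161.2 m
  P3: √((-243.3)² + (61.1)²) = √(59194.890 + 3733.210) = 250.9 m
  → nearest: P2 (161.2 m)
Q5 at (9.0, -5.9):
  P1: √((32.2)² + (-66.4)²) = √(1036.840 + 4408.960) = 73.8 m
  P2: √((89.8)² + (-67.9)²) = √(8064.040 + 4610.410) = 112.6 m
  P3: √((-66.2)² + (128.7)²) = √(4382.440 + 16563.690) = 144.7 m
  → nearest: P1 (73.8 m)

Q1→P3; Q2→P2; Q3→P3; Q4→P2; Q5→P1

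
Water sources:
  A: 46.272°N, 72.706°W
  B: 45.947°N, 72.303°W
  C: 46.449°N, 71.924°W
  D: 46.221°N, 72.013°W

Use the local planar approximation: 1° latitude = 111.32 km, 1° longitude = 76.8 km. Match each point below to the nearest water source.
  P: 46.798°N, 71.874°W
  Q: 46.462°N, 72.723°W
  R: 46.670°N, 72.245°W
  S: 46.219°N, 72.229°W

P at 46.798°N, 71.874°W:
  A: √((-0.526·111.32)² + (-0.832·76.8)²) = √(3428.60839 + 4082.90329) = 86.669 km
  B: √((-0.851·111.32)² + (-0.429·76.8)²) = √(8974.40192 + 1085.51799) = 100.299 km
  C: √((-0.349·111.32)² + (-0.050·76.8)²) = √(1509.37534 + 14.74560) = 39.040 km
  D: √((-0.577·111.32)² + (-0.139·76.8)²) = √(4125.70358 + 113.95990) = 65.113 km
  → nearest: C (39.040 km)
Q at 46.462°N, 72.723°W:
  A: √((-0.190·111.32)² + (0.017·76.8)²) = √(447.35634 + 1.70459) = 21.191 km
  B: √((-0.515·111.32)² + (0.420·76.8)²) = √(3286.70597 + 1040.44954) = 65.781 km
  C: √((-0.013·111.32)² + (0.799·76.8)²) = √(2.09427 + 3765.44231) = 61.380 km
  D: √((-0.241·111.32)² + (0.710·76.8)²) = √(719.74802 + 2973.30278) = 60.770 km
  → nearest: A (21.191 km)
R at 46.670°N, 72.245°W:
  A: √((-0.398·111.32)² + (-0.461·76.8)²) = √(1962.96492 + 1253.49986) = 56.714 km
  B: √((-0.723·111.32)² + (-0.058·76.8)²) = √(6477.73220 + 19.84168) = 80.608 km
  C: √((-0.221·111.32)² + (0.321·76.8)²) = √(605.24463 + 607.76055) = 34.828 km
  D: √((-0.449·111.32)² + (0.232·76.8)²) = √(2498.26830 + 317.46687) = 53.064 km
  → nearest: C (34.828 km)
S at 46.219°N, 72.229°W:
  A: √((0.053·111.32)² + (-0.477·76.8)²) = √(34.80953 + 1342.02065) = 37.106 km
  B: √((-0.272·111.32)² + (-0.074·76.8)²) = √(916.82026 + 32.29876) = 30.808 km
  C: √((0.230·111.32)² + (0.305·76.8)²) = √(655.54433 + 548.68378) = 34.702 km
  D: √((0.002·111.32)² + (0.216·76.8)²) = √(0.04957 + 275.18829) = 16.590 km
  → nearest: D (16.590 km)

P→C; Q→A; R→C; S→D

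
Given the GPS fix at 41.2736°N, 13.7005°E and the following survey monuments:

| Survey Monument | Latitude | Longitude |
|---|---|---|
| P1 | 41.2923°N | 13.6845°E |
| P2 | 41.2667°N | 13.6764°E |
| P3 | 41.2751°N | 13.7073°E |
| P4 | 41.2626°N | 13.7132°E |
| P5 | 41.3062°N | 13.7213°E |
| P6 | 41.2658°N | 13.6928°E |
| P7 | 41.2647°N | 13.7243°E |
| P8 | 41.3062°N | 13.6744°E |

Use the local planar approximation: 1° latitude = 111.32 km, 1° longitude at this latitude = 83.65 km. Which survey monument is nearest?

Distances from 41.2736°N, 13.7005°E:
P1: √((0.0187·111.32)² + (-0.0160·83.65)²) = √(4.333408 + 1.791315) = 2.4748 km
P2: √((-0.0069·111.32)² + (-0.0241·83.65)²) = √(0.589990 + 4.064115) = 2.1573 km
P3: √((0.0015·111.32)² + (0.0068·83.65)²) = √(0.027882 + 0.323556) = 0.5928 km
P4: √((-0.0110·111.32)² + (0.0127·83.65)²) = √(1.499449 + 1.128598) = 1.6211 km
P5: √((0.0326·111.32)² + (0.0208·83.65)²) = √(13.169873 + 3.027322) = 4.0246 km
P6: √((-0.0078·111.32)² + (-0.0077·83.65)²) = √(0.753938 + 0.414871) = 1.0811 km
P7: √((-0.0089·111.32)² + (0.0238·83.65)²) = √(0.981582 + 3.963563) = 2.2238 km
P8: √((0.0326·111.32)² + (-0.0261·83.65)²) = √(13.169873 + 4.766646) = 4.2352 km
Minimum: P3 at 0.5928 km.

P3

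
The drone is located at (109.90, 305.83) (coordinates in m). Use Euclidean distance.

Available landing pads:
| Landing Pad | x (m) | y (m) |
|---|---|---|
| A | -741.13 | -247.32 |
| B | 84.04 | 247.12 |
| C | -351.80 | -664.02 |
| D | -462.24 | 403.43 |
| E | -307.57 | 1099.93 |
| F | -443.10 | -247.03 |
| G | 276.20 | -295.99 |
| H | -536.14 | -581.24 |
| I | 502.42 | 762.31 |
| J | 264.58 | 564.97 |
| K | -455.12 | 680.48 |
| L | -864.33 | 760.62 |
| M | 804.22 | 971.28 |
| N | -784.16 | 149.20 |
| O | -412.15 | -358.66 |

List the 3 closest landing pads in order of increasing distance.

Distances from (109.90, 305.83):
A: 1015.00 m
B: 64.15 m
C: 1074.14 m
D: 580.40 m
E: 897.15 m
F: 781.96 m
G: 624.37 m
H: 1097.39 m
I: 602.03 m
J: 301.79 m
K: 677.95 m
L: 1075.15 m
M: 961.72 m
N: 907.68 m
O: 845.03 m
Sorted: B (64.15 m) < J (301.79 m) < D (580.40 m) < I (602.03 m) < G (624.37 m) < …

B, J, D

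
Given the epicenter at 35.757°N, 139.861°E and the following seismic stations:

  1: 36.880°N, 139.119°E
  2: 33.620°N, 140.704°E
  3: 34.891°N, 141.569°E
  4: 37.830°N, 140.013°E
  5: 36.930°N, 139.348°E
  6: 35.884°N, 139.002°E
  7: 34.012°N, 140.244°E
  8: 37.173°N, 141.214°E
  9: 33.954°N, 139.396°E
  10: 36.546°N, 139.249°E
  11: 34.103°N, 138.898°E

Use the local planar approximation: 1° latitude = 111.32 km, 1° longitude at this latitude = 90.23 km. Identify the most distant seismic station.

Distances from 35.757°N, 139.861°E:
1: √((1.123·111.32)² + (-0.742·90.23)²) = √(15628.09015 + 4482.39087) = 141.811 km
2: √((-2.137·111.32)² + (0.843·90.23)²) = √(56592.05176 + 5785.71536) = 249.755 km
3: √((-0.866·111.32)² + (1.708·90.23)²) = √(9293.56155 + 23750.76745) = 181.781 km
4: √((2.073·111.32)² + (0.152·90.23)²) = √(53253.11291 + 188.10013) = 231.174 km
5: √((1.173·111.32)² + (-0.513·90.23)²) = √(17050.70810 + 2142.57802) = 138.540 km
6: √((0.127·111.32)² + (-0.859·90.23)²) = √(199.87286 + 6007.42341) = 78.786 km
7: √((-1.745·111.32)² + (0.383·90.23)²) = √(37734.38341 + 1194.26158) = 197.303 km
8: √((1.416·111.32)² + (1.353·90.23)²) = √(24846.93947 + 14903.81695) = 199.376 km
9: √((-1.803·111.32)² + (-0.465·90.23)²) = √(40284.48804 + 1760.38565) = 205.048 km
10: √((0.789·111.32)² + (-0.612·90.23)²) = √(7714.36888 + 3049.33233) = 103.748 km
11: √((-1.654·111.32)² + (-0.963·90.23)²) = √(33901.38224 + 7550.13103) = 203.596 km
Maximum: 2 at 249.755 km.

2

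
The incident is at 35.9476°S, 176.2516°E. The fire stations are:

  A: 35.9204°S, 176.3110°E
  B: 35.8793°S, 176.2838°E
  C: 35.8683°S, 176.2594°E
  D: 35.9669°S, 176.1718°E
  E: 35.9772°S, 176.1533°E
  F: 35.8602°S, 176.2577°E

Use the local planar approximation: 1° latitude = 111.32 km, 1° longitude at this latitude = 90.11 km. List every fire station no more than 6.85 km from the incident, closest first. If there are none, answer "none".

Distances from 35.9476°S, 176.2516°E:
A: √((0.0272·111.32)² + (0.0594·90.11)²) = √(9.168203 + 28.649620) = 6.1496 km
B: √((0.0683·111.32)² + (0.0322·90.11)²) = √(57.807981 + 8.418946) = 8.1380 km
C: √((0.0793·111.32)² + (0.0078·90.11)²) = √(77.927864 + 0.494009) = 8.8556 km
D: √((-0.0193·111.32)² + (-0.0798·90.11)²) = √(4.615949 + 51.707288) = 7.5049 km
E: √((-0.0296·111.32)² + (-0.0983·90.11)²) = √(10.857499 + 78.460851) = 9.4508 km
F: √((0.0874·111.32)² + (0.0061·90.11)²) = √(94.660602 + 0.302138) = 9.7449 km
Threshold 6.85 km: A (6.1496 km) is within range.

A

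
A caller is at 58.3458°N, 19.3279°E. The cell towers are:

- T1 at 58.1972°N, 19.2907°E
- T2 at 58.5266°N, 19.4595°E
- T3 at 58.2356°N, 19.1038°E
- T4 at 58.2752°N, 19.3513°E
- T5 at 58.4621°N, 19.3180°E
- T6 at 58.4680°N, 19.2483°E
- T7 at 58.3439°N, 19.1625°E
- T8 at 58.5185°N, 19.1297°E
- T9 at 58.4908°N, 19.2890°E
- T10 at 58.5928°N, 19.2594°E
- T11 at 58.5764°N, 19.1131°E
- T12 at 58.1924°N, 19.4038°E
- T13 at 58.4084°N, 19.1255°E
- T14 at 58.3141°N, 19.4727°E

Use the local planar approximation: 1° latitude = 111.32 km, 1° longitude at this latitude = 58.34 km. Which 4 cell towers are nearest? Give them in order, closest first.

Distances from 58.3458°N, 19.3279°E:
T1: 16.6839 km
T2: 21.5413 km
T3: 17.9282 km
T4: 7.9769 km
T5: 12.9594 km
T6: 14.3741 km
T7: 9.6518 km
T8: 22.4344 km
T9: 16.3002 km
T10: 27.7849 km
T11: 28.5658 km
T12: 17.6412 km
T13: 13.7110 km
T14: 9.1551 km
Sorted: T4 (7.9769 km) < T14 (9.1551 km) < T7 (9.6518 km) < T5 (12.9594 km) < T13 (13.7110 km) < T6 (14.3741 km) < …

T4, T14, T7, T5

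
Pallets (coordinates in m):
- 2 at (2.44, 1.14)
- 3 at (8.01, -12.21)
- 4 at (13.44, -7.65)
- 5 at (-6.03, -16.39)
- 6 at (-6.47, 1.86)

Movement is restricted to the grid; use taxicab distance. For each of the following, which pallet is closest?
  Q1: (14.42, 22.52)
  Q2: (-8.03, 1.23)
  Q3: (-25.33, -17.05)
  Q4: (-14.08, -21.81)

Q1 at (14.42, 22.52):
  2: 33.36 m
  3: 41.14 m
  4: 31.15 m
  5: 59.36 m
  6: 41.55 m
  → nearest: 4 (31.15 m)
Q2 at (-8.03, 1.23):
  2: 10.56 m
  3: 29.48 m
  4: 30.35 m
  5: 19.62 m
  6: 2.19 m
  → nearest: 6 (2.19 m)
Q3 at (-25.33, -17.05):
  2: 45.96 m
  3: 38.18 m
  4: 48.17 m
  5: 19.96 m
  6: 37.77 m
  → nearest: 5 (19.96 m)
Q4 at (-14.08, -21.81):
  2: 39.47 m
  3: 31.69 m
  4: 41.68 m
  5: 13.47 m
  6: 31.28 m
  → nearest: 5 (13.47 m)

Q1→4; Q2→6; Q3→5; Q4→5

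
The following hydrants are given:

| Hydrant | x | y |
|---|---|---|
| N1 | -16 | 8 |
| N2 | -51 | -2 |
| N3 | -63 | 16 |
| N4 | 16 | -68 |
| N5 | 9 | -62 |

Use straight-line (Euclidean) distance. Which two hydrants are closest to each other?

Pairwise distances:
N1–N2: √((-35)² + (-10)²) = √(1225.000 + 100.000) = 36.4
N1–N3: √((-47)² + (8)²) = √(2209.000 + 64.000) = 47.7
N1–N4: √((32)² + (-76)²) = √(1024.000 + 5776.000) = 82.5
N1–N5: √((25)² + (-70)²) = √(625.000 + 4900.000) = 74.3
N2–N3: √((-12)² + (18)²) = √(144.000 + 324.000) = 21.6
N2–N4: √((67)² + (-66)²) = √(4489.000 + 4356.000) = 94.0
N2–N5: √((60)² + (-60)²) = √(3600.000 + 3600.000) = 84.9
N3–N4: √((79)² + (-84)²) = √(6241.000 + 7056.000) = 115.3
N3–N5: √((72)² + (-78)²) = √(5184.000 + 6084.000) = 106.2
N4–N5: √((-7)² + (6)²) = √(49.000 + 36.000) = 9.2
Closest pair: N4–N5 at 9.2.

N4 and N5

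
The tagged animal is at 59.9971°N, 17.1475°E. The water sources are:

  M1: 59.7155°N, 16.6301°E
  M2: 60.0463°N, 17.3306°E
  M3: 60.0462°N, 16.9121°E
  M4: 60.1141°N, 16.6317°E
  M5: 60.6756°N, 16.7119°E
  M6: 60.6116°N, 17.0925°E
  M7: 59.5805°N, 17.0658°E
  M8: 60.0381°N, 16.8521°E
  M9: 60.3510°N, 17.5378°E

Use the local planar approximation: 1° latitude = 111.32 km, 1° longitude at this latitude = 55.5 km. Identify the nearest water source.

Distances from 59.9971°N, 17.1475°E:
M1: √((-0.2816·111.32)² + (-0.5174·55.5)²) = √(982.679048 + 824.591426) = 42.5120 km
M2: √((0.0492·111.32)² + (0.1831·55.5)²) = √(29.996916 + 103.267260) = 11.5440 km
M3: √((0.0491·111.32)² + (-0.2354·55.5)²) = √(29.875101 + 170.686386) = 14.1620 km
M4: √((0.1170·111.32)² + (-0.5158·55.5)²) = √(169.636037 + 819.499404) = 31.4505 km
M5: √((0.6785·111.32)² + (-0.4356·55.5)²) = √(5704.874558 + 584.469306) = 79.3054 km
M6: √((0.6145·111.32)² + (-0.0550·55.5)²) = √(4679.399990 + 9.317756) = 68.4742 km
M7: √((-0.4166·111.32)² + (-0.0817·55.5)²) = √(2150.725214 + 20.560330) = 46.5971 km
M8: √((0.0410·111.32)² + (-0.2954·55.5)²) = √(20.831191 + 268.786188) = 17.0181 km
M9: √((0.3539·111.32)² + (0.3903·55.5)²) = √(1552.056477 + 469.227081) = 44.9587 km
Minimum: M2 at 11.5440 km.

M2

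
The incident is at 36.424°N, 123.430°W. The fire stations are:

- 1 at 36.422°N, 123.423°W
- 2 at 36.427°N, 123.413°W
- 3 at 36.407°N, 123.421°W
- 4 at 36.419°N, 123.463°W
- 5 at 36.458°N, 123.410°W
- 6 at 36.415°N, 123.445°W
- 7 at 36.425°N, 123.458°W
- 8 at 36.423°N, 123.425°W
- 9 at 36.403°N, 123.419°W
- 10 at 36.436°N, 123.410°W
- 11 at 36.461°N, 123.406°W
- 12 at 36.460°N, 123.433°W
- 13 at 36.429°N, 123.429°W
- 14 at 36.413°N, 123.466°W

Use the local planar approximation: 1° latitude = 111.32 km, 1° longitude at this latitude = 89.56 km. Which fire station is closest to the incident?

Distances from 36.424°N, 123.430°W:
1: √((-0.002·111.32)² + (0.007·89.56)²) = √(0.04957 + 0.39303) = 0.665 km
2: √((0.003·111.32)² + (0.017·89.56)²) = √(0.11153 + 2.31807) = 1.559 km
3: √((-0.017·111.32)² + (0.009·89.56)²) = √(3.58133 + 0.64970) = 2.057 km
4: √((-0.005·111.32)² + (-0.033·89.56)²) = √(0.30980 + 8.73486) = 3.007 km
5: √((0.034·111.32)² + (0.020·89.56)²) = √(14.32532 + 3.20840) = 4.187 km
6: √((-0.009·111.32)² + (-0.015·89.56)²) = √(1.00376 + 1.80472) = 1.676 km
7: √((0.001·111.32)² + (-0.028·89.56)²) = √(0.01239 + 6.28846) = 2.510 km
8: √((-0.001·111.32)² + (0.005·89.56)²) = √(0.01239 + 0.20052) = 0.461 km
9: √((-0.021·111.32)² + (0.011·89.56)²) = √(5.46493 + 0.97054) = 2.537 km
10: √((0.012·111.32)² + (0.020·89.56)²) = √(1.78447 + 3.20840) = 2.234 km
11: √((0.037·111.32)² + (0.024·89.56)²) = √(16.96484 + 4.62009) = 4.646 km
12: √((0.036·111.32)² + (-0.003·89.56)²) = √(16.06022 + 0.07219) = 4.017 km
13: √((0.005·111.32)² + (0.001·89.56)²) = √(0.30980 + 0.00802) = 0.564 km
14: √((-0.011·111.32)² + (-0.036·89.56)²) = √(1.49945 + 10.39521) = 3.449 km
Minimum: 8 at 0.461 km.

8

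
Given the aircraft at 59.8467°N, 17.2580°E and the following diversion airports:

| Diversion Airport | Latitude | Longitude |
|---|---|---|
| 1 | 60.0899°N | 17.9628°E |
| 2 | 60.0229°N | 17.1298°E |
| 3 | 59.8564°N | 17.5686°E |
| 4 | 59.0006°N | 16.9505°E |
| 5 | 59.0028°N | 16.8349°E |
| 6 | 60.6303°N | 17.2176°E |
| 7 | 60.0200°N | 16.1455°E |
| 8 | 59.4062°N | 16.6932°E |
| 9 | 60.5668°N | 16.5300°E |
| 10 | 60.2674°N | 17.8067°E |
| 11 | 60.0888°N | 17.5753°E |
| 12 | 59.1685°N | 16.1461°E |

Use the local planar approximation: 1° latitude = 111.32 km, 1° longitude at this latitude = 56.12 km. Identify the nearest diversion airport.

3

Distances from 59.8467°N, 17.2580°E:
1: √((0.2432·111.32)² + (0.7048·56.12)²) = √(732.948629 + 1564.469553) = 47.9314 km
2: √((0.1762·111.32)² + (-0.1282·56.12)²) = √(384.731905 + 51.762039) = 20.8924 km
3: √((0.0097·111.32)² + (0.3106·56.12)²) = √(1.165977 + 303.835299) = 17.4643 km
4: √((-0.8461·111.32)² + (-0.3075·56.12)²) = √(8871.351464 + 297.800598) = 95.7557 km
5: √((-0.8439·111.32)² + (-0.4231·56.12)²) = √(8825.277479 + 563.795202) = 96.8972 km
6: √((0.7836·111.32)² + (-0.0404·56.12)²) = √(7609.134310 + 5.140413) = 87.2598 km
7: √((0.1733·111.32)² + (-1.1125·56.12)²) = √(372.171850 + 3897.941922) = 65.3461 km
8: √((-0.4405·111.32)² + (-0.5648·56.12)²) = √(2404.574409 + 1004.672930) = 58.3888 km
9: √((0.7201·111.32)² + (-0.7280·56.12)²) = √(6425.871213 + 1669.160441) = 89.9724 km
10: √((0.4207·111.32)² + (0.5487·56.12)²) = √(2193.266571 + 948.211559) = 56.0489 km
11: √((0.2421·111.32)² + (0.3173·56.12)²) = √(726.333331 + 317.084833) = 32.3020 km
12: √((-0.6782·111.32)² + (-1.1119·56.12)²) = √(5699.830832 + 3893.738534) = 97.9468 km
Minimum: 3 at 17.4643 km.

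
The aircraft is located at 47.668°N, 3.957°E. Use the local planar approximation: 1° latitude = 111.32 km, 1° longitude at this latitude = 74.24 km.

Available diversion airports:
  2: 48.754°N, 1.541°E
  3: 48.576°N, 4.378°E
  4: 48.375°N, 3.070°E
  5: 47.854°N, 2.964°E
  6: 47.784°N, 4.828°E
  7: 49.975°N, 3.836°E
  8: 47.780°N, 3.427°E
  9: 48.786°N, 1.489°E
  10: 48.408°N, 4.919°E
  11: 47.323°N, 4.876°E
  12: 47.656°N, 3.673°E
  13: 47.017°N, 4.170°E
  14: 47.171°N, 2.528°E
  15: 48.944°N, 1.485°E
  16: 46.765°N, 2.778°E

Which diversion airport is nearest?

Distances from 47.668°N, 3.957°E:
2: √((1.086·111.32)² + (-2.416·74.24)²) = √(14615.24318 + 32171.38710) = 216.302 km
3: √((0.908·111.32)² + (0.421·74.24)²) = √(10216.87529 + 976.87753) = 105.801 km
4: √((0.707·111.32)² + (-0.887·74.24)²) = √(6194.19999 + 4336.33840) = 102.618 km
5: √((0.186·111.32)² + (-0.993·74.24)²) = √(428.71856 + 5434.68558) = 76.573 km
6: √((0.116·111.32)² + (0.871·74.24)²) = √(166.74867 + 4181.30874) = 65.940 km
7: √((2.307·111.32)² + (-0.121·74.24)²) = √(65954.06750 + 80.69501) = 256.972 km
8: √((0.112·111.32)² + (-0.530·74.24)²) = √(155.44703 + 1548.20215) = 41.275 km
9: √((1.118·111.32)² + (-2.468·74.24)²) = √(15489.23620 + 33571.15144) = 221.496 km
10: √((0.740·111.32)² + (0.962·74.24)²) = √(6785.93718 + 5100.65642) = 109.026 km
11: √((-0.345·111.32)² + (0.919·74.24)²) = √(1474.97475 + 4654.86349) = 78.293 km
12: √((-0.012·111.32)² + (-0.284·74.24)²) = √(1.78447 + 444.54180) = 21.126 km
13: √((-0.651·111.32)² + (0.213·74.24)²) = √(5251.80234 + 250.05476) = 74.175 km
14: √((-0.497·111.32)² + (-1.429·74.24)²) = √(3060.97070 + 11254.86743) = 119.649 km
15: √((1.276·111.32)² + (-2.472·74.24)²) = √(20176.58884 + 33680.06021) = 232.070 km
16: √((-0.903·111.32)² + (-1.179·74.24)²) = √(10104.66444 + 7661.31884) = 133.289 km
Minimum: 12 at 21.126 km.

12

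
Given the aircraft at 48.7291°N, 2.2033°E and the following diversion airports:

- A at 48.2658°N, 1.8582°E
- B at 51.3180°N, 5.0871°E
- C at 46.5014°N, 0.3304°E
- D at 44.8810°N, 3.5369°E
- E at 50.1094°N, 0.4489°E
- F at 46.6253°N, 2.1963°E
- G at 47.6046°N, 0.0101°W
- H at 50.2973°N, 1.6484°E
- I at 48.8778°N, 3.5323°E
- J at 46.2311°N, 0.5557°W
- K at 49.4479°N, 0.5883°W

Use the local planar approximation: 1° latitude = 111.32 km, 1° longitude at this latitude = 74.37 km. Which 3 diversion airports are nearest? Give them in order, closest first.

A, I, H

Distances from 48.7291°N, 2.2033°E:
A: √((-0.4633·111.32)² + (-0.3451·74.37)²) = √(2659.934827 + 658.696691) = 57.6076 km
B: √((2.5889·111.32)² + (2.8838·74.37)²) = √(83057.135001 + 45996.611385) = 359.2405 km
C: √((-2.2277·111.32)² + (-1.8729·74.37)²) = √(61497.831899 + 19401.027992) = 284.4272 km
D: √((-3.8481·111.32)² + (1.3336·74.37)²) = √(183501.278416 + 9836.639076) = 439.7021 km
E: √((1.3803·111.32)² + (-1.7544·74.37)²) = √(23609.857796 + 17023.654647) = 201.5776 km
F: √((-2.1038·111.32)² + (-0.0070·74.37)²) = √(54847.305519 + 0.271014) = 234.1956 km
G: √((-1.1245·111.32)² + (-2.2134·74.37)²) = √(15669.867163 + 27096.635805) = 206.8006 km
H: √((1.5682·111.32)² + (-0.5549·74.37)²) = √(30475.391563 + 1703.040643) = 179.3835 km
I: √((0.1487·111.32)² + (1.3290·74.37)²) = √(274.011211 + 9768.896872) = 100.2143 km
J: √((-2.4980·111.32)² + (-2.7590·74.37)²) = √(77327.018145 + 42101.635205) = 345.5845 km
K: √((0.7188·111.32)² + (-2.7916·74.37)²) = √(6402.690843 + 43102.448566) = 222.4975 km
Sorted: A (57.6076 km) < I (100.2143 km) < H (179.3835 km) < E (201.5776 km) < G (206.8006 km) < …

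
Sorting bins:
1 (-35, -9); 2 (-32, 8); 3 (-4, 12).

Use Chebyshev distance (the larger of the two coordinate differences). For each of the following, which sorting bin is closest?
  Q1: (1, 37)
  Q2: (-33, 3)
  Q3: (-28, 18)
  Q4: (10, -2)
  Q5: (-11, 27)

Q1→3; Q2→2; Q3→2; Q4→3; Q5→3

Q1 at (1, 37):
  1: 46
  2: 33
  3: 25
  → nearest: 3 (25)
Q2 at (-33, 3):
  1: 12
  2: 5
  3: 29
  → nearest: 2 (5)
Q3 at (-28, 18):
  1: 27
  2: 10
  3: 24
  → nearest: 2 (10)
Q4 at (10, -2):
  1: 45
  2: 42
  3: 14
  → nearest: 3 (14)
Q5 at (-11, 27):
  1: 36
  2: 21
  3: 15
  → nearest: 3 (15)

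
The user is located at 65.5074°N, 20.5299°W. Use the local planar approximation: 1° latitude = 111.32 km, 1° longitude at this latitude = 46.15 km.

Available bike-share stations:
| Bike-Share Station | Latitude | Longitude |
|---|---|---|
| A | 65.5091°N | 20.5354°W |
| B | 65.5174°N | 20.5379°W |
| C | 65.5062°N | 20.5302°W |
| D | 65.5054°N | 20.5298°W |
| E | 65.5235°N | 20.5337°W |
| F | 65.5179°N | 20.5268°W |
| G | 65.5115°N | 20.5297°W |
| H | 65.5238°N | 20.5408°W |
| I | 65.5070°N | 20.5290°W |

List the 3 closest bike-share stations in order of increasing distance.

Distances from 65.5074°N, 20.5299°W:
A: √((0.0017·111.32)² + (-0.0055·46.15)²) = √(0.035813 + 0.064427) = 0.3166 km
B: √((0.0100·111.32)² + (-0.0080·46.15)²) = √(1.239214 + 0.136309) = 1.1728 km
C: √((-0.0012·111.32)² + (-0.0003·46.15)²) = √(0.017845 + 0.000192) = 0.1343 km
D: √((-0.0020·111.32)² + (0.0001·46.15)²) = √(0.049569 + 0.000021) = 0.2227 km
E: √((0.0161·111.32)² + (-0.0038·46.15)²) = √(3.212167 + 0.030755) = 1.8008 km
F: √((0.0105·111.32)² + (0.0031·46.15)²) = √(1.366234 + 0.020468) = 1.1776 km
G: √((0.0041·111.32)² + (0.0002·46.15)²) = √(0.208312 + 0.000085) = 0.4565 km
H: √((0.0164·111.32)² + (-0.0109·46.15)²) = √(3.332991 + 0.253044) = 1.8937 km
I: √((-0.0004·111.32)² + (0.0009·46.15)²) = √(0.001983 + 0.001725) = 0.0609 km
Sorted: I (0.0609 km) < C (0.1343 km) < D (0.2227 km) < A (0.3166 km) < G (0.4565 km) < …

I, C, D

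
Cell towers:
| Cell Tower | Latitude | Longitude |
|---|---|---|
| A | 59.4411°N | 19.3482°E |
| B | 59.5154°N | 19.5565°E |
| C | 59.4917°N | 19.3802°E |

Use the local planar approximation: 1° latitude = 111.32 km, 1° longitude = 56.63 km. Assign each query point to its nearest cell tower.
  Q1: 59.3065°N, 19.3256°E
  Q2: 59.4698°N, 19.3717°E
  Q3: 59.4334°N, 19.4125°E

Q1→A; Q2→C; Q3→A

Q1 at 59.3065°N, 19.3256°E:
  A: √((0.1346·111.32)² + (0.0226·56.63)²) = √(224.510427 + 1.637985) = 15.0382 km
  B: √((0.2089·111.32)² + (0.2309·56.63)²) = √(540.783305 + 170.978298) = 26.6789 km
  C: √((0.1852·111.32)² + (0.0546·56.63)²) = √(425.038588 + 9.560452) = 20.8470 km
  → nearest: A (15.0382 km)
Q2 at 59.4698°N, 19.3717°E:
  A: √((-0.0287·111.32)² + (-0.0235·56.63)²) = √(10.207284 + 1.771042) = 3.4610 km
  B: √((0.0456·111.32)² + (0.1848·56.63)²) = √(25.767725 + 109.520913) = 11.6314 km
  C: √((0.0219·111.32)² + (0.0085·56.63)²) = √(5.943395 + 0.231703) = 2.4850 km
  → nearest: C (2.4850 km)
Q3 at 59.4334°N, 19.4125°E:
  A: √((0.0077·111.32)² + (-0.0643·56.63)²) = √(0.734730 + 13.259131) = 3.7408 km
  B: √((0.0820·111.32)² + (0.1440·56.63)²) = √(83.324765 + 66.499458) = 12.2403 km
  C: √((0.0583·111.32)² + (-0.0323·56.63)²) = √(42.119529 + 3.345786) = 6.7428 km
  → nearest: A (3.7408 km)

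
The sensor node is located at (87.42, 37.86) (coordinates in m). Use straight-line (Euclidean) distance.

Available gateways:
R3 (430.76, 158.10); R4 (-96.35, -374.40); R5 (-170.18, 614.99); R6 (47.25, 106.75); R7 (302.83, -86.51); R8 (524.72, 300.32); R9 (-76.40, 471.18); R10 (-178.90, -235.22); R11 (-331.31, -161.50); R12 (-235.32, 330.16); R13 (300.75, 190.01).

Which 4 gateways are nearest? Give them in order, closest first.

Distances from (87.42, 37.86):
R3: √((343.34)² + (120.24)²) = √(117882.3556 + 14457.6576) = 363.79 m
R4: √((-183.77)² + (-412.26)²) = √(33771.4129 + 169958.3076) = 451.36 m
R5: √((-257.60)² + (577.13)²) = √(66357.7600 + 333079.0369) = 632.01 m
R6: √((-40.17)² + (68.89)²) = √(1613.6289 + 4745.8321) = 79.75 m
R7: √((215.41)² + (-124.37)²) = √(46401.4681 + 15467.8969) = 248.74 m
R8: √((437.30)² + (262.46)²) = √(191231.2900 + 68885.2516) = 510.02 m
R9: √((-163.82)² + (433.32)²) = √(26836.9924 + 187766.2224) = 463.25 m
R10: √((-266.32)² + (-273.08)²) = √(70926.3424 + 74572.6864) = 381.44 m
R11: √((-418.73)² + (-199.36)²) = √(175334.8129 + 39744.4096) = 463.77 m
R12: √((-322.74)² + (292.30)²) = √(104161.1076 + 85439.2900) = 435.43 m
R13: √((213.33)² + (152.15)²) = √(45509.6889 + 23149.6225) = 262.03 m
Sorted: R6 (79.75 m) < R7 (248.74 m) < R13 (262.03 m) < R3 (363.79 m) < R10 (381.44 m) < R12 (435.43 m) < …

R6, R7, R13, R3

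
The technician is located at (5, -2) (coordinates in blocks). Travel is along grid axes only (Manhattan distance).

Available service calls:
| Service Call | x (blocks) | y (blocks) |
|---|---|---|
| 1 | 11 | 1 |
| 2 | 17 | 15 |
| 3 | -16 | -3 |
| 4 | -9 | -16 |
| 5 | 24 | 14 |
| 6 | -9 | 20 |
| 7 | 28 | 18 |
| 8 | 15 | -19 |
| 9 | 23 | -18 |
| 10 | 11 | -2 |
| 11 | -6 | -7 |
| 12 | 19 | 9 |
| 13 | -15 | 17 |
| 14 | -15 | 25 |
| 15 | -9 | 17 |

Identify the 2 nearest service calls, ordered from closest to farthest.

10, 1

Distances from (5, -2):
1: |6| + |3| = 6 + 3 = 9 blocks
2: |12| + |17| = 12 + 17 = 29 blocks
3: |-21| + |-1| = 21 + 1 = 22 blocks
4: |-14| + |-14| = 14 + 14 = 28 blocks
5: |19| + |16| = 19 + 16 = 35 blocks
6: |-14| + |22| = 14 + 22 = 36 blocks
7: |23| + |20| = 23 + 20 = 43 blocks
8: |10| + |-17| = 10 + 17 = 27 blocks
9: |18| + |-16| = 18 + 16 = 34 blocks
10: |6| + |0| = 6 + 0 = 6 blocks
11: |-11| + |-5| = 11 + 5 = 16 blocks
12: |14| + |11| = 14 + 11 = 25 blocks
13: |-20| + |19| = 20 + 19 = 39 blocks
14: |-20| + |27| = 20 + 27 = 47 blocks
15: |-14| + |19| = 14 + 19 = 33 blocks
Sorted: 10 (6 blocks) < 1 (9 blocks) < 11 (16 blocks) < 3 (22 blocks) < …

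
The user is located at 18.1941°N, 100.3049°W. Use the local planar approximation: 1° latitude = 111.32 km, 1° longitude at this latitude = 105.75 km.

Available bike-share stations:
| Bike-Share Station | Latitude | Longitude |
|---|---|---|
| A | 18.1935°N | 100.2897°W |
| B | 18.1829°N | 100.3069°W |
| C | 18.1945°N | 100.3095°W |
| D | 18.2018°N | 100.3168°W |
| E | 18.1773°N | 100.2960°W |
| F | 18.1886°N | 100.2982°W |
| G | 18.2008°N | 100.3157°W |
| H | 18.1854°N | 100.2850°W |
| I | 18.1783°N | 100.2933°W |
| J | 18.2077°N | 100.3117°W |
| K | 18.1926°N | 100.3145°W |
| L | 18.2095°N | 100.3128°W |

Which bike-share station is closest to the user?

C

Distances from 18.1941°N, 100.3049°W:
A: √((-0.0006·111.32)² + (0.0152·105.75)²) = √(0.004461 + 2.583735) = 1.6088 km
B: √((-0.0112·111.32)² + (-0.0020·105.75)²) = √(1.554470 + 0.044732) = 1.2646 km
C: √((0.0004·111.32)² + (-0.0046·105.75)²) = √(0.001983 + 0.236634) = 0.4885 km
D: √((0.0077·111.32)² + (-0.0119·105.75)²) = √(0.734730 + 1.583633) = 1.5226 km
E: √((-0.0168·111.32)² + (0.0089·105.75)²) = √(3.497558 + 0.885810) = 2.0936 km
F: √((-0.0055·111.32)² + (0.0067·105.75)²) = √(0.374862 + 0.502008) = 0.9364 km
G: √((0.0067·111.32)² + (-0.0108·105.75)²) = √(0.556283 + 1.304392) = 1.3641 km
H: √((-0.0087·111.32)² + (0.0199·105.75)²) = √(0.937961 + 4.428605) = 2.3166 km
I: √((-0.0158·111.32)² + (0.0116·105.75)²) = √(3.093574 + 1.504793) = 2.1444 km
J: √((0.0136·111.32)² + (-0.0068·105.75)²) = √(2.292051 + 0.517105) = 1.6761 km
K: √((-0.0015·111.32)² + (-0.0096·105.75)²) = √(0.027882 + 1.030631) = 1.0288 km
L: √((0.0154·111.32)² + (-0.0079·105.75)²) = √(2.938920 + 0.697935) = 1.9071 km
Minimum: C at 0.4885 km.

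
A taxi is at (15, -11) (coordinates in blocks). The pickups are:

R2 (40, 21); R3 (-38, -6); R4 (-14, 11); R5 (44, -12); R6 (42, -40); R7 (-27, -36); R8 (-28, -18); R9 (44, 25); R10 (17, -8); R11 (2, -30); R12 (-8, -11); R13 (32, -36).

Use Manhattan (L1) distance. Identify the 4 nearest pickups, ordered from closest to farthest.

R10, R12, R5, R11

Distances from (15, -11):
R2: 57 blocks
R3: 58 blocks
R4: 51 blocks
R5: 30 blocks
R6: 56 blocks
R7: 67 blocks
R8: 50 blocks
R9: 65 blocks
R10: 5 blocks
R11: 32 blocks
R12: 23 blocks
R13: 42 blocks
Sorted: R10 (5 blocks) < R12 (23 blocks) < R5 (30 blocks) < R11 (32 blocks) < R13 (42 blocks) < R8 (50 blocks) < …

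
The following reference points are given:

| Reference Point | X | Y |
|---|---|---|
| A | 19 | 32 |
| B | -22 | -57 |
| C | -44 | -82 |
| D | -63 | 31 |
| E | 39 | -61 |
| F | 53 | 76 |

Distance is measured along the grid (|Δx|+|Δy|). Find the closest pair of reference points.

B and C

Pairwise distances:
B–C: |-22| + |-25| = 22 + 25 = 47
B–E: |61| + |-4| = 61 + 4 = 65
A–F: |34| + |44| = 34 + 44 = 78
A–D: |-82| + |-1| = 82 + 1 = 83
C–E: |83| + |21| = 83 + 21 = 104
A–E: |20| + |-93| = 20 + 93 = 113
B–D: |-41| + |88| = 41 + 88 = 129
A–B: |-41| + |-89| = 41 + 89 = 130
C–D: |-19| + |113| = 19 + 113 = 132
E–F: |14| + |137| = 14 + 137 = 151
D–F: |116| + |45| = 116 + 45 = 161
A–C: |-63| + |-114| = 63 + 114 = 177
D–E: |102| + |-92| = 102 + 92 = 194
B–F: |75| + |133| = 75 + 133 = 208
C–F: |97| + |158| = 97 + 158 = 255
Closest pair: B–C at 47.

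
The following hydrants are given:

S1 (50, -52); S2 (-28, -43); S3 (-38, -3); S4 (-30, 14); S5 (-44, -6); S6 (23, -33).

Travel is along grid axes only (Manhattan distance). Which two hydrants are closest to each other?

Pairwise distances:
S1–S2: 87
S1–S3: 137
S1–S4: 146
S1–S5: 140
S1–S6: 46
S2–S3: 50
S2–S4: 59
S2–S5: 53
S2–S6: 61
S3–S4: 25
S3–S5: 9
S3–S6: 91
S4–S5: 34
S4–S6: 100
S5–S6: 94
Closest pair: S3–S5 at 9.

S3 and S5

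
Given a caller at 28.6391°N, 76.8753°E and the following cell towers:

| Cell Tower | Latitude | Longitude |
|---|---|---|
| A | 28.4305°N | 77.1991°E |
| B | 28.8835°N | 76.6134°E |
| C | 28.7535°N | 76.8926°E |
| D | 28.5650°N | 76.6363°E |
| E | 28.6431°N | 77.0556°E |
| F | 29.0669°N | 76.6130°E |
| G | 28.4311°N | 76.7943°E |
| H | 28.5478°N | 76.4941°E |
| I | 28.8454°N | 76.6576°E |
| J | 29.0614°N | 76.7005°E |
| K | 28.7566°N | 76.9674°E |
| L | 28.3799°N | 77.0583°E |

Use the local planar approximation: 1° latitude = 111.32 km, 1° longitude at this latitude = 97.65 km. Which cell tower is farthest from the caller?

F

Distances from 28.6391°N, 76.8753°E:
A: √((-0.2086·111.32)² + (0.3238·97.65)²) = √(539.231189 + 999.765588) = 39.2300 km
B: √((0.2444·111.32)² + (-0.2619·97.65)²) = √(740.199519 + 654.056840) = 37.3397 km
C: √((0.1144·111.32)² + (0.0173·97.65)²) = √(162.180429 + 2.853887) = 12.8466 km
D: √((-0.0741·111.32)² + (-0.2390·97.65)²) = √(68.042899 + 544.678581) = 24.7532 km
E: √((0.0040·111.32)² + (0.1803·97.65)²) = √(0.198274 + 309.981624) = 17.6119 km
F: √((0.4278·111.32)² + (-0.2623·97.65)²) = √(2267.921174 + 656.056249) = 54.0738 km
G: √((-0.2080·111.32)² + (-0.0810·97.65)²) = √(536.133649 + 62.562563) = 24.4683 km
H: √((-0.0913·111.32)² + (-0.3812·97.65)²) = √(103.297057 + 1385.639577) = 38.5867 km
I: √((0.2063·111.32)² + (-0.2177·97.65)²) = √(527.405739 + 451.919783) = 31.2942 km
J: √((0.4223·111.32)² + (-0.1748·97.65)²) = √(2209.981093 + 291.358271) = 50.0134 km
K: √((0.1175·111.32)² + (0.0921·97.65)²) = √(171.089016 + 80.884211) = 15.8737 km
L: √((-0.2592·111.32)² + (0.1830·97.65)²) = √(832.561626 + 319.335113) = 33.9396 km
Maximum: F at 54.0738 km.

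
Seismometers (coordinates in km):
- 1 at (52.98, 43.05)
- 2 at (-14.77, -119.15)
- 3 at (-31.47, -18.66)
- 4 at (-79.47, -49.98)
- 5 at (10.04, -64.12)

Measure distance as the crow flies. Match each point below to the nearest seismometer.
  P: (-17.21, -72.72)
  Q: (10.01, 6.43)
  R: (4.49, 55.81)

P at (-17.21, -72.72):
  1: √((70.19)² + (115.77)²) = √(4926.6361 + 13402.6929) = 135.39 km
  2: √((2.44)² + (-46.43)²) = √(5.9536 + 2155.7449) = 46.49 km
  3: √((-14.26)² + (54.06)²) = √(203.3476 + 2922.4836) = 55.91 km
  4: √((-62.26)² + (22.74)²) = √(3876.3076 + 517.1076) = 66.28 km
  5: √((27.25)² + (8.60)²) = √(742.5625 + 73.9600) = 28.57 km
  → nearest: 5 (28.57 km)
Q at (10.01, 6.43):
  1: √((42.97)² + (36.62)²) = √(1846.4209 + 1341.0244) = 56.46 km
  2: √((-24.78)² + (-125.58)²) = √(614.0484 + 15770.3364) = 128.00 km
  3: √((-41.48)² + (-25.09)²) = √(1720.5904 + 629.5081) = 48.48 km
  4: √((-89.48)² + (-56.41)²) = √(8006.6704 + 3182.0881) = 105.78 km
  5: √((0.03)² + (-70.55)²) = √(0.0009 + 4977.3025) = 70.55 km
  → nearest: 3 (48.48 km)
R at (4.49, 55.81):
  1: √((48.49)² + (-12.76)²) = √(2351.2801 + 162.8176) = 50.14 km
  2: √((-19.26)² + (-174.96)²) = √(370.9476 + 30611.0016) = 176.02 km
  3: √((-35.96)² + (-74.47)²) = √(1293.1216 + 5545.7809) = 82.70 km
  4: √((-83.96)² + (-105.79)²) = √(7049.2816 + 11191.5241) = 135.06 km
  5: √((5.55)² + (-119.93)²) = √(30.8025 + 14383.2049) = 120.06 km
  → nearest: 1 (50.14 km)

P→5; Q→3; R→1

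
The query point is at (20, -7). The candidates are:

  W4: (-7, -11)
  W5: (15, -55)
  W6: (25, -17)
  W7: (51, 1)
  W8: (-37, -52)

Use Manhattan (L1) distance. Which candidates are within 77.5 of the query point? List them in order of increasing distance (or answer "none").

W6, W4, W7, W5

Distances from (20, -7):
W4: 31
W5: 53
W6: 15
W7: 39
W8: 102
Threshold 77.5: W6 (15), W4 (31), W7 (39), W5 (53) are within range.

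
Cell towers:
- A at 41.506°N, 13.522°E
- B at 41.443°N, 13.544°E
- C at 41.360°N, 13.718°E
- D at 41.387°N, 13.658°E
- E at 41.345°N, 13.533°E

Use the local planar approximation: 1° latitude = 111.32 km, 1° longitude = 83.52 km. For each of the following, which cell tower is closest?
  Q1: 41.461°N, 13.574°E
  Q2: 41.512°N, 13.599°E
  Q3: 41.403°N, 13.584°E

Q1→B; Q2→A; Q3→B

Q1 at 41.461°N, 13.574°E:
  A: 6.630 km
  B: 3.208 km
  C: 16.464 km
  D: 10.820 km
  E: 13.359 km
  → nearest: B (3.208 km)
Q2 at 41.512°N, 13.599°E:
  A: 6.466 km
  B: 8.950 km
  C: 19.624 km
  D: 14.762 km
  E: 19.390 km
  → nearest: A (6.466 km)
Q3 at 41.403°N, 13.584°E:
  A: 12.581 km
  B: 5.567 km
  C: 12.172 km
  D: 6.432 km
  E: 7.735 km
  → nearest: B (5.567 km)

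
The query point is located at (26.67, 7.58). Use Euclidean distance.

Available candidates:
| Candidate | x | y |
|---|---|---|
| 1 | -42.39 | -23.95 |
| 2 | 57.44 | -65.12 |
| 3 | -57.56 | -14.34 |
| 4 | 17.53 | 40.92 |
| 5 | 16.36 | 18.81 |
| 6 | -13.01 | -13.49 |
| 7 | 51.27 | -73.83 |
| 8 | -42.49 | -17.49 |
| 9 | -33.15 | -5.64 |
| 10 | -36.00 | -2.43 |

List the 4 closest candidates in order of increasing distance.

Distances from (26.67, 7.58):
1: 75.92
2: 78.94
3: 87.04
4: 34.57
5: 15.24
6: 44.93
7: 85.05
8: 73.56
9: 61.26
10: 63.46
Sorted: 5 (15.24) < 4 (34.57) < 6 (44.93) < 9 (61.26) < 10 (63.46) < 8 (73.56) < …

5, 4, 6, 9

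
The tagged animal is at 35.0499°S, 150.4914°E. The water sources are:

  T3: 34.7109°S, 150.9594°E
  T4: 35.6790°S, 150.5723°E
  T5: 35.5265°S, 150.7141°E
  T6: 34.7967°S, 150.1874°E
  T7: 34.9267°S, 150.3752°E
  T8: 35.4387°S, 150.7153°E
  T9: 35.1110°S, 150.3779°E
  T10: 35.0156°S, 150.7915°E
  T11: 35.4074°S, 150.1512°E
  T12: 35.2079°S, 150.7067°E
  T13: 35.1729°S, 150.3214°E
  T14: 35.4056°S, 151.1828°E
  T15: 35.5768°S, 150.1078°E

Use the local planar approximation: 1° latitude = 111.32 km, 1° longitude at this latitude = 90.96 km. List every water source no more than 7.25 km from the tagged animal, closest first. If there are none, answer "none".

Distances from 35.0499°S, 150.4914°E:
T3: √((0.3390·111.32)² + (0.4680·90.96)²) = √(1424.117397 + 1812.143600) = 56.8881 km
T4: √((-0.6291·111.32)² + (0.0809·90.96)²) = √(4904.398667 + 54.149936) = 70.4170 km
T5: √((-0.4766·111.32)² + (0.2227·90.96)²) = √(2814.844909 + 410.337622) = 56.7907 km
T6: √((0.2532·111.32)² + (-0.3040·90.96)²) = √(794.463223 + 764.624255) = 39.4853 km
T7: √((0.1232·111.32)² + (-0.1162·90.96)²) = √(188.090911 + 111.715429) = 17.3149 km
T8: √((-0.3888·111.32)² + (0.2239·90.96)²) = √(1873.263658 + 414.771675) = 47.8334 km
T9: √((-0.0611·111.32)² + (-0.1135·90.96)²) = √(46.262470 + 106.584150) = 12.3631 km
T10: √((0.0343·111.32)² + (0.3001·90.96)²) = √(14.579232 + 745.131450) = 27.5628 km
T11: √((-0.3575·111.32)² + (-0.3402·90.96)²) = √(1583.793250 + 957.567774) = 50.4119 km
T12: √((-0.1580·111.32)² + (0.2153·90.96)²) = √(309.357443 + 383.520836) = 26.3226 km
T13: √((-0.1230·111.32)² + (-0.1700·90.96)²) = √(187.480722 + 239.110554) = 20.6541 km
T14: √((-0.3557·111.32)² + (0.6914·90.96)²) = √(1567.884713 + 3955.119900) = 74.3169 km
T15: √((-0.5269·111.32)² + (-0.3836·90.96)²) = √(3440.351309 + 1217.469529) = 68.2482 km
Threshold 7.25 km: none within range.

none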